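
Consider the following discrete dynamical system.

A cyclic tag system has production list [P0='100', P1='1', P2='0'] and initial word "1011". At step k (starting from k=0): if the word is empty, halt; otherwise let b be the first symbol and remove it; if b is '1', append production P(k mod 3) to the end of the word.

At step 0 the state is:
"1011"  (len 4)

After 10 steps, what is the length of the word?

3

k=0  "1011"  (len 4)
k=1  "011100"  (len 6)
k=2  "11100"  (len 5)
k=3  "11000"  (len 5)
k=4  "1000100"  (len 7)
k=5  "0001001"  (len 7)
k=6  "001001"  (len 6)
k=7  "01001"  (len 5)
k=8  "1001"  (len 4)
k=9  "0010"  (len 4)
k=10  "010"  (len 3)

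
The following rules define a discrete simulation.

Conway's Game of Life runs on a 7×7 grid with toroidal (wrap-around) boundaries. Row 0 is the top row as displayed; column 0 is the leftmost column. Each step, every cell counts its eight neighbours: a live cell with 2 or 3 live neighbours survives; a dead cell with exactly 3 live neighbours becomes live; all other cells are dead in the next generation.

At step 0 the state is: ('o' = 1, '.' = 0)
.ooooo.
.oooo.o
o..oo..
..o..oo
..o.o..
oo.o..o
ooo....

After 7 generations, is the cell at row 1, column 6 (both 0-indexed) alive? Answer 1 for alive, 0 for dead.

0

gen 0: .ooooo.
.oooo.o
o..oo..
..o..oo
..o.o..
oo.o..o
ooo....
gen 1: .....oo
......o
o......
.oo..oo
..o.o..
...o..o
.....o.
gen 2: .....oo
o....oo
oo...o.
oooo.oo
ooo.o.o
...ooo.
....oo.
gen 3: o......
.o..o..
.......
...o...
.......
ooo....
...o...
gen 4: .......
.......
.......
.......
.oo....
.oo....
o.o....
gen 5: .......
.......
.......
.......
.oo....
o..o...
..o....
gen 6: .......
.......
.......
.......
.oo....
...o...
.......
gen 7: .......
.......
.......
.......
..o....
..o....
.......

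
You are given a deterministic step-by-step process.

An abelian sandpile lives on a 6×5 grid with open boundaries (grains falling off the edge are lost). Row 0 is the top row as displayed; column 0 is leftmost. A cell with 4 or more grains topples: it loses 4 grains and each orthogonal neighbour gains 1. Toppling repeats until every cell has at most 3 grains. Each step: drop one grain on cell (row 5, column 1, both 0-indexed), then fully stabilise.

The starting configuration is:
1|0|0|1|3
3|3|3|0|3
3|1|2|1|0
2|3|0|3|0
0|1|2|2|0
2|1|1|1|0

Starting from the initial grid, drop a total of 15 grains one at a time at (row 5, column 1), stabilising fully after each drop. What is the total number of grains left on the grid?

50

t=0: 1|0|0|1|3
3|3|3|0|3
3|1|2|1|0
2|3|0|3|0
0|1|2|2|0
2|1|1|1|0
t=1: 1|0|0|1|3
3|3|3|0|3
3|1|2|1|0
2|3|0|3|0
0|1|2|2|0
2|2|1|1|0
t=2: 1|0|0|1|3
3|3|3|0|3
3|1|2|1|0
2|3|0|3|0
0|1|2|2|0
2|3|1|1|0
t=3: 1|0|0|1|3
3|3|3|0|3
3|1|2|1|0
2|3|0|3|0
0|2|2|2|0
3|0|2|1|0
t=4: 1|0|0|1|3
3|3|3|0|3
3|1|2|1|0
2|3|0|3|0
0|2|2|2|0
3|1|2|1|0
t=5: 1|0|0|1|3
3|3|3|0|3
3|1|2|1|0
2|3|0|3|0
0|2|2|2|0
3|2|2|1|0
t=6: 1|0|0|1|3
3|3|3|0|3
3|1|2|1|0
2|3|0|3|0
0|2|2|2|0
3|3|2|1|0
t=7: 1|0|0|1|3
3|3|3|0|3
3|1|2|1|0
2|3|0|3|0
1|3|2|2|0
0|1|3|1|0
t=8: 1|0|0|1|3
3|3|3|0|3
3|1|2|1|0
2|3|0|3|0
1|3|2|2|0
0|2|3|1|0
t=9: 1|0|0|1|3
3|3|3|0|3
3|1|2|1|0
2|3|0|3|0
1|3|2|2|0
0|3|3|1|0
t=10: 1|0|0|1|3
3|3|3|0|3
3|2|2|1|0
3|0|2|3|0
2|2|0|3|0
1|2|1|2|0
t=11: 1|0|0|1|3
3|3|3|0|3
3|2|2|1|0
3|0|2|3|0
2|2|0|3|0
1|3|1|2|0
t=12: 1|0|0|1|3
3|3|3|0|3
3|2|2|1|0
3|0|2|3|0
2|3|0|3|0
2|0|2|2|0
t=13: 1|0|0|1|3
3|3|3|0|3
3|2|2|1|0
3|0|2|3|0
2|3|0|3|0
2|1|2|2|0
t=14: 1|0|0|1|3
3|3|3|0|3
3|2|2|1|0
3|0|2|3|0
2|3|0|3|0
2|2|2|2|0
t=15: 1|0|0|1|3
3|3|3|0|3
3|2|2|1|0
3|0|2|3|0
2|3|0|3|0
2|3|2|2|0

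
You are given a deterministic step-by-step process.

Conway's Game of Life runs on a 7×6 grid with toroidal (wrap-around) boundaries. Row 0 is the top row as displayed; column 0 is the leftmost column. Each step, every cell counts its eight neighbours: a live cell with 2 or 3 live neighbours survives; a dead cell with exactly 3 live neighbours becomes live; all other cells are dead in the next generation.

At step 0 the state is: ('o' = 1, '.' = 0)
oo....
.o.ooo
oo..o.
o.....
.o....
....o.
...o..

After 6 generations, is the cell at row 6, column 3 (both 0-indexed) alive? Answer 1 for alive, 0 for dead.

0

0) oo....
.o.ooo
oo..o.
o.....
.o....
....o.
...o..
1) oo.o.o
...oo.
.oooo.
o....o
......
......
......
2) o.oo.o
......
ooo...
oooooo
......
......
o.....
3) oo...o
...o.o
....o.
...ooo
oooooo
......
oo...o
4) .oo...
.....o
......
.o....
ooo...
...o..
.o...o
5) .oo...
......
......
ooo...
ooo...
......
oo....
6) ooo...
......
.o....
o.o...
o.o...
..o...
ooo...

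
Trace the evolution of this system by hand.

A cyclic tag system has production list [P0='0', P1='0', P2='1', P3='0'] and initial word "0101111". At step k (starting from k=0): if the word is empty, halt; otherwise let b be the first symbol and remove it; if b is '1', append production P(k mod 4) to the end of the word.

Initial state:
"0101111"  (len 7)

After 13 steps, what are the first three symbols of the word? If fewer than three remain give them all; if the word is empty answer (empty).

gen 0: "0101111"  (len 7)
gen 1: "101111"  (len 6)
gen 2: "011110"  (len 6)
gen 3: "11110"  (len 5)
gen 4: "11100"  (len 5)
gen 5: "11000"  (len 5)
gen 6: "10000"  (len 5)
gen 7: "00001"  (len 5)
gen 8: "0001"  (len 4)
gen 9: "001"  (len 3)
gen 10: "01"  (len 2)
gen 11: "1"  (len 1)
gen 12: "0"  (len 1)
gen 13: (halted — word empty)

(empty)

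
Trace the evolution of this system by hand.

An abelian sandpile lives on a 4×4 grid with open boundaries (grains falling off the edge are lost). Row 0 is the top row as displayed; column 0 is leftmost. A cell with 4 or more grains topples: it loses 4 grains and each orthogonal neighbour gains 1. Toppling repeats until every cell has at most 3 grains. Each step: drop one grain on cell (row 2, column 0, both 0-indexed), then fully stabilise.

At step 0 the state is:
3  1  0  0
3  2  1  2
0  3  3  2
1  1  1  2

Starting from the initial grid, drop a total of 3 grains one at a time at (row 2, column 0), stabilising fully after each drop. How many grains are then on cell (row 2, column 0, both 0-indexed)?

gen 0: 3  1  0  0
3  2  1  2
0  3  3  2
1  1  1  2
gen 1: 3  1  0  0
3  2  1  2
1  3  3  2
1  1  1  2
gen 2: 3  1  0  0
3  2  1  2
2  3  3  2
1  1  1  2
gen 3: 3  1  0  0
3  2  1  2
3  3  3  2
1  1  1  2

3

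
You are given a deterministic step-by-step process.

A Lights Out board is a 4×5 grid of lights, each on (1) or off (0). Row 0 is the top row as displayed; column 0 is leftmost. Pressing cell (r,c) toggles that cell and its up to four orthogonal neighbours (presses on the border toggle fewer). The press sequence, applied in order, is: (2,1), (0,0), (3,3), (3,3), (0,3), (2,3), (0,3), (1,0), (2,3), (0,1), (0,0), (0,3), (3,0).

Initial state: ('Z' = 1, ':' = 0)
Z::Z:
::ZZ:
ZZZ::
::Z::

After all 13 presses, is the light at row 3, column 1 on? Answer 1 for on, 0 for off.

[0] Z::Z:
::ZZ:
ZZZ::
::Z::
[1] Z::Z:
:ZZZ:
:::::
:ZZ::
[2] :Z:Z:
ZZZZ:
:::::
:ZZ::
[3] :Z:Z:
ZZZZ:
:::Z:
:Z:ZZ
[4] :Z:Z:
ZZZZ:
:::::
:ZZ::
[5] :ZZ:Z
ZZZ::
:::::
:ZZ::
[6] :ZZ:Z
ZZZZ:
::ZZZ
:ZZZ:
[7] :Z:Z:
ZZZ::
::ZZZ
:ZZZ:
[8] ZZ:Z:
::Z::
Z:ZZZ
:ZZZ:
[9] ZZ:Z:
::ZZ:
Z::::
:ZZ::
[10] ::ZZ:
:ZZZ:
Z::::
:ZZ::
[11] ZZZZ:
ZZZZ:
Z::::
:ZZ::
[12] ZZ::Z
ZZZ::
Z::::
:ZZ::
[13] ZZ::Z
ZZZ::
:::::
Z:Z::

0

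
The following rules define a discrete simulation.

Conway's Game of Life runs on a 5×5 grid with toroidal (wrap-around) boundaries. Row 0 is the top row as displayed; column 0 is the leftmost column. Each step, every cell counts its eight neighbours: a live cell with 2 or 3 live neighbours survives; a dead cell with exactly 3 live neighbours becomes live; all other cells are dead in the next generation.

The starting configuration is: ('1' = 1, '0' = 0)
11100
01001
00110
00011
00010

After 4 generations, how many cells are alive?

[0] 11100
01001
00110
00011
00010
[1] 11111
00001
10100
00001
11010
[2] 00000
00000
10011
00111
00000
[3] 00000
00001
10100
10100
00010
[4] 00000
00000
10011
00111
00000

6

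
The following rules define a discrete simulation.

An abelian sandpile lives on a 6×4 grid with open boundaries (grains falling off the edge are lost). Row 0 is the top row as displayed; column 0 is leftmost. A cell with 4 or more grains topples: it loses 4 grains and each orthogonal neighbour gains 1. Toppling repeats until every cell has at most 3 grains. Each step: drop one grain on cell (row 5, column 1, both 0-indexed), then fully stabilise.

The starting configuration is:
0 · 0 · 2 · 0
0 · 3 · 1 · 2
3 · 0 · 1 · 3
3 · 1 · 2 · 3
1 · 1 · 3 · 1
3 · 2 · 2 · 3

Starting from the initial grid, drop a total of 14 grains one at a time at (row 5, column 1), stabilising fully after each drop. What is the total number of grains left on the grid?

35

[0] 0 · 0 · 2 · 0
0 · 3 · 1 · 2
3 · 0 · 1 · 3
3 · 1 · 2 · 3
1 · 1 · 3 · 1
3 · 2 · 2 · 3
[1] 0 · 0 · 2 · 0
0 · 3 · 1 · 2
3 · 0 · 1 · 3
3 · 1 · 2 · 3
1 · 1 · 3 · 1
3 · 3 · 2 · 3
[2] 0 · 0 · 2 · 0
0 · 3 · 1 · 2
3 · 0 · 1 · 3
3 · 1 · 2 · 3
2 · 2 · 3 · 1
0 · 1 · 3 · 3
[3] 0 · 0 · 2 · 0
0 · 3 · 1 · 2
3 · 0 · 1 · 3
3 · 1 · 2 · 3
2 · 2 · 3 · 1
0 · 2 · 3 · 3
[4] 0 · 0 · 2 · 0
0 · 3 · 1 · 2
3 · 0 · 1 · 3
3 · 1 · 2 · 3
2 · 2 · 3 · 1
0 · 3 · 3 · 3
[5] 0 · 0 · 2 · 0
0 · 3 · 1 · 2
3 · 0 · 1 · 3
3 · 2 · 3 · 3
3 · 0 · 1 · 3
1 · 2 · 2 · 0
[6] 0 · 0 · 2 · 0
0 · 3 · 1 · 2
3 · 0 · 1 · 3
3 · 2 · 3 · 3
3 · 0 · 1 · 3
1 · 3 · 2 · 0
[7] 0 · 0 · 2 · 0
0 · 3 · 1 · 2
3 · 0 · 1 · 3
3 · 2 · 3 · 3
3 · 1 · 1 · 3
2 · 0 · 3 · 0
[8] 0 · 0 · 2 · 0
0 · 3 · 1 · 2
3 · 0 · 1 · 3
3 · 2 · 3 · 3
3 · 1 · 1 · 3
2 · 1 · 3 · 0
[9] 0 · 0 · 2 · 0
0 · 3 · 1 · 2
3 · 0 · 1 · 3
3 · 2 · 3 · 3
3 · 1 · 1 · 3
2 · 2 · 3 · 0
[10] 0 · 0 · 2 · 0
0 · 3 · 1 · 2
3 · 0 · 1 · 3
3 · 2 · 3 · 3
3 · 1 · 1 · 3
2 · 3 · 3 · 0
[11] 0 · 0 · 2 · 0
0 · 3 · 1 · 2
3 · 0 · 1 · 3
3 · 2 · 3 · 3
3 · 2 · 2 · 3
3 · 1 · 0 · 1
[12] 0 · 0 · 2 · 0
0 · 3 · 1 · 2
3 · 0 · 1 · 3
3 · 2 · 3 · 3
3 · 2 · 2 · 3
3 · 2 · 0 · 1
[13] 0 · 0 · 2 · 0
0 · 3 · 1 · 2
3 · 0 · 1 · 3
3 · 2 · 3 · 3
3 · 2 · 2 · 3
3 · 3 · 0 · 1
[14] 0 · 0 · 2 · 0
1 · 3 · 1 · 3
0 · 2 · 3 · 0
2 · 1 · 2 · 2
2 · 2 · 1 · 1
1 · 2 · 2 · 2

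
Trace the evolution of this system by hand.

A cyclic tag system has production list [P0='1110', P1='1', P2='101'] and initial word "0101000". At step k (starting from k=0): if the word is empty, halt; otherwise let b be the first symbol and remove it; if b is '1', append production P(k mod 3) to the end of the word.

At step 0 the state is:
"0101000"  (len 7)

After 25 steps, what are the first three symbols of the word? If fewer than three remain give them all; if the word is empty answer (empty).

k=0  "0101000"  (len 7)
k=1  "101000"  (len 6)
k=2  "010001"  (len 6)
k=3  "10001"  (len 5)
k=4  "00011110"  (len 8)
k=5  "0011110"  (len 7)
k=6  "011110"  (len 6)
k=7  "11110"  (len 5)
k=8  "11101"  (len 5)
k=9  "1101101"  (len 7)
k=10  "1011011110"  (len 10)
k=11  "0110111101"  (len 10)
k=12  "110111101"  (len 9)
k=13  "101111011110"  (len 12)
k=14  "011110111101"  (len 12)
k=15  "11110111101"  (len 11)
k=16  "11101111011110"  (len 14)
k=17  "11011110111101"  (len 14)
k=18  "1011110111101101"  (len 16)
k=19  "0111101111011011110"  (len 19)
k=20  "111101111011011110"  (len 18)
k=21  "11101111011011110101"  (len 20)
k=22  "11011110110111101011110"  (len 23)
k=23  "10111101101111010111101"  (len 23)
k=24  "0111101101111010111101101"  (len 25)
k=25  "111101101111010111101101"  (len 24)

111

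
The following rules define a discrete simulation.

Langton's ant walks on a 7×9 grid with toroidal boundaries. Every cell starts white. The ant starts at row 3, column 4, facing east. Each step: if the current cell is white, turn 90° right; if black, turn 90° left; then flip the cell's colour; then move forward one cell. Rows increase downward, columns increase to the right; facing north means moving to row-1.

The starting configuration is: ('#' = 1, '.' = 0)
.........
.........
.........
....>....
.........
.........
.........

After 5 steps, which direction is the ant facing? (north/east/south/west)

0) .........
.........
.........
....>....
.........
.........
.........
1) .........
.........
.........
....#....
....v....
.........
.........
2) .........
.........
.........
....#....
...<#....
.........
.........
3) .........
.........
.........
...^#....
...##....
.........
.........
4) .........
.........
.........
...#>....
...##....
.........
.........
5) .........
.........
....^....
...#.....
...##....
.........
.........

north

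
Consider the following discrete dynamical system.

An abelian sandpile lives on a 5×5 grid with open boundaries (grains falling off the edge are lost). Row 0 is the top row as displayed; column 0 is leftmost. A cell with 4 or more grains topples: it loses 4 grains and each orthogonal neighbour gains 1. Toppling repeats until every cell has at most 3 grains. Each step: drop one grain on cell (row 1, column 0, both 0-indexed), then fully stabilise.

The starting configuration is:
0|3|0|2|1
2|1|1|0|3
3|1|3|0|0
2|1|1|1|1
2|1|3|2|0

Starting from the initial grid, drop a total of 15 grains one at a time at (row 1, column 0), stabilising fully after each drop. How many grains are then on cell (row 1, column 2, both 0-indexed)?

0

step 0: 0|3|0|2|1
2|1|1|0|3
3|1|3|0|0
2|1|1|1|1
2|1|3|2|0
step 1: 0|3|0|2|1
3|1|1|0|3
3|1|3|0|0
2|1|1|1|1
2|1|3|2|0
step 2: 1|3|0|2|1
1|2|1|0|3
0|2|3|0|0
3|1|1|1|1
2|1|3|2|0
step 3: 1|3|0|2|1
2|2|1|0|3
0|2|3|0|0
3|1|1|1|1
2|1|3|2|0
step 4: 1|3|0|2|1
3|2|1|0|3
0|2|3|0|0
3|1|1|1|1
2|1|3|2|0
step 5: 2|3|0|2|1
0|3|1|0|3
1|2|3|0|0
3|1|1|1|1
2|1|3|2|0
step 6: 2|3|0|2|1
1|3|1|0|3
1|2|3|0|0
3|1|1|1|1
2|1|3|2|0
step 7: 2|3|0|2|1
2|3|1|0|3
1|2|3|0|0
3|1|1|1|1
2|1|3|2|0
step 8: 2|3|0|2|1
3|3|1|0|3
1|2|3|0|0
3|1|1|1|1
2|1|3|2|0
step 9: 0|1|1|2|1
2|1|2|0|3
2|3|3|0|0
3|1|1|1|1
2|1|3|2|0
step 10: 0|1|1|2|1
3|1|2|0|3
2|3|3|0|0
3|1|1|1|1
2|1|3|2|0
step 11: 1|1|1|2|1
0|2|2|0|3
3|3|3|0|0
3|1|1|1|1
2|1|3|2|0
step 12: 1|1|1|2|1
1|2|2|0|3
3|3|3|0|0
3|1|1|1|1
2|1|3|2|0
step 13: 1|1|1|2|1
2|2|2|0|3
3|3|3|0|0
3|1|1|1|1
2|1|3|2|0
step 14: 1|1|1|2|1
3|2|2|0|3
3|3|3|0|0
3|1|1|1|1
2|1|3|2|0
step 15: 2|2|2|2|1
2|1|0|1|3
2|2|1|1|0
0|3|2|1|1
3|1|3|2|0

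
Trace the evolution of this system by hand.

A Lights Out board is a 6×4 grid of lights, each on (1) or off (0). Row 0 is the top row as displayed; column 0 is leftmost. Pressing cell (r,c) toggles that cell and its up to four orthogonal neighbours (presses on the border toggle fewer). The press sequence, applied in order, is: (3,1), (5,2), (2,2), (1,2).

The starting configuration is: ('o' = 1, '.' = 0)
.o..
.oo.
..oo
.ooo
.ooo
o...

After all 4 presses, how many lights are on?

[0] .o..
.oo.
..oo
.ooo
.ooo
o...
[1] .o..
.oo.
.ooo
o..o
..oo
o...
[2] .o..
.oo.
.ooo
o..o
...o
oooo
[3] .o..
.o..
....
o.oo
...o
oooo
[4] .oo.
..oo
..o.
o.oo
...o
oooo

13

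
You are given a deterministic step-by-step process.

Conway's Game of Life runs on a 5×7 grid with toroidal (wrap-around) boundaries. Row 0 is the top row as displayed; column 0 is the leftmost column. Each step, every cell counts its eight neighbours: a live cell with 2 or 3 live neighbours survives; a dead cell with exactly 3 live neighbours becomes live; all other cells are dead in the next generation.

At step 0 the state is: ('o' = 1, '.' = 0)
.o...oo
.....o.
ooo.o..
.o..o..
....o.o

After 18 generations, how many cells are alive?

2

k=0  .o...oo
.....o.
ooo.o..
.o..o..
....o.o
k=1  o...o.o
..o.oo.
oooooo.
.oo.o..
....o.o
k=2  o...o.o
..o....
o.....o
......o
.o..o.o
k=3  oo.o..o
.o...o.
o.....o
......o
......o
k=4  .oo..oo
.oo..o.
o....oo
.....oo
.....oo
k=5  .oo.o..
..o.o..
oo..o..
....o..
....o..
k=6  .oo.oo.
o.o.oo.
.o..oo.
...ooo.
....oo.
k=7  .oo....
o.o....
.oo....
...o..o
..o...o
k=8  o.oo...
o..o...
oooo...
oo.o...
oooo...
k=9  o...o.o
o...o.o
...oo.o
....o.o
....o.o
k=10  ...oo..
....o..
...oo.o
o...o.o
...oo.o
k=11  .......
.......
o..oo.o
o.....o
o.....o
k=12  .......
.......
o....oo
.o.....
o.....o
k=13  .......
......o
o.....o
.o...o.
o......
k=14  .......
o.....o
o....oo
.o.....
.......
k=15  .......
o....o.
.o...o.
o.....o
.......
k=16  .......
......o
.o...o.
o.....o
.......
k=17  .......
.......
.....o.
o.....o
.......
k=18  .......
.......
......o
......o
.......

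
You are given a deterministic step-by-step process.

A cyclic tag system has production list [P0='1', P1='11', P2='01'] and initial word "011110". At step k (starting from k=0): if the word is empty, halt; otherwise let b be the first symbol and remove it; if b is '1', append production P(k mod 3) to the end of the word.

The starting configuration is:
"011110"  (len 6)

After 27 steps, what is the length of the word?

[0] "011110"  (len 6)
[1] "11110"  (len 5)
[2] "111011"  (len 6)
[3] "1101101"  (len 7)
[4] "1011011"  (len 7)
[5] "01101111"  (len 8)
[6] "1101111"  (len 7)
[7] "1011111"  (len 7)
[8] "01111111"  (len 8)
[9] "1111111"  (len 7)
[10] "1111111"  (len 7)
[11] "11111111"  (len 8)
[12] "111111101"  (len 9)
[13] "111111011"  (len 9)
[14] "1111101111"  (len 10)
[15] "11110111101"  (len 11)
[16] "11101111011"  (len 11)
[17] "110111101111"  (len 12)
[18] "1011110111101"  (len 13)
[19] "0111101111011"  (len 13)
[20] "111101111011"  (len 12)
[21] "1110111101101"  (len 13)
[22] "1101111011011"  (len 13)
[23] "10111101101111"  (len 14)
[24] "011110110111101"  (len 15)
[25] "11110110111101"  (len 14)
[26] "111011011110111"  (len 15)
[27] "1101101111011101"  (len 16)

16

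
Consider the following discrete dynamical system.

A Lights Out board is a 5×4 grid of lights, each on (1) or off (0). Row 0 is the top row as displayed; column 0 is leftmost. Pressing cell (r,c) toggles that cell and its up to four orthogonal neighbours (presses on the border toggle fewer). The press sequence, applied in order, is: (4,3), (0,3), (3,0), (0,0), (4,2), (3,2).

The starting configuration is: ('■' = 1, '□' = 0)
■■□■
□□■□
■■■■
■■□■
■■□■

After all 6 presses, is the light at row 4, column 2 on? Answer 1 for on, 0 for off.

1

k=0  ■■□■
□□■□
■■■■
■■□■
■■□■
k=1  ■■□■
□□■□
■■■■
■■□□
■■■□
k=2  ■■■□
□□■■
■■■■
■■□□
■■■□
k=3  ■■■□
□□■■
□■■■
□□□□
□■■□
k=4  □□■□
■□■■
□■■■
□□□□
□■■□
k=5  □□■□
■□■■
□■■■
□□■□
□□□■
k=6  □□■□
■□■■
□■□■
□■□■
□□■■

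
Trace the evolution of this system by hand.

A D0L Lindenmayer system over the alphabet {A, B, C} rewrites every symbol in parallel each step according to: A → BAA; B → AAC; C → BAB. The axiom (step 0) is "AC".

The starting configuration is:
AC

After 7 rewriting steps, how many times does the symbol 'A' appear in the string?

2775

t=0: AC
t=1: BAABAB
t=2: AACBAABAAAACBAAAAC
t=3: BAABAABABAACBAABAAAACBAABAABAABAABABAACBAABAABAABAABAB
t=4: AACBAABAAAACBAABAAAACBAAAACBAABAABABAACBAABAAAACBAABAABAAB…AAACBAABAABABAACBAABAAAACBAABAAAACBAABAAAACBAABAAAACBAAAAC  (len 162)
t=5: BAABAABABAACBAABAAAACBAABAABAABAABABAACBAABAAAACBAABAABAAB…ABAABAABAABABAACBAABAAAACBAABAABAABAABABAACBAABAABAABAABAB  (len 486)
t=6: AACBAABAAAACBAABAAAACBAAAACBAABAABABAACBAABAAAACBAABAABAAB…AAACBAABAABABAACBAABAAAACBAABAAAACBAABAAAACBAABAAAACBAAAAC  (len 1458)
t=7: BAABAABABAACBAABAAAACBAABAABAABAABABAACBAABAAAACBAABAABAAB…ABAABAABAABABAACBAABAAAACBAABAABAABAABABAACBAABAABAABAABAB  (len 4374)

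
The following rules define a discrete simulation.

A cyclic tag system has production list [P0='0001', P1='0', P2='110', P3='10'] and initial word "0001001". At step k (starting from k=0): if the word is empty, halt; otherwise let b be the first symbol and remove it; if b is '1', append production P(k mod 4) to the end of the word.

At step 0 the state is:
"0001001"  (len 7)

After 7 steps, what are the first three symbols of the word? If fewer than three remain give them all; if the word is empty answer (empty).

101

step 0: "0001001"  (len 7)
step 1: "001001"  (len 6)
step 2: "01001"  (len 5)
step 3: "1001"  (len 4)
step 4: "00110"  (len 5)
step 5: "0110"  (len 4)
step 6: "110"  (len 3)
step 7: "10110"  (len 5)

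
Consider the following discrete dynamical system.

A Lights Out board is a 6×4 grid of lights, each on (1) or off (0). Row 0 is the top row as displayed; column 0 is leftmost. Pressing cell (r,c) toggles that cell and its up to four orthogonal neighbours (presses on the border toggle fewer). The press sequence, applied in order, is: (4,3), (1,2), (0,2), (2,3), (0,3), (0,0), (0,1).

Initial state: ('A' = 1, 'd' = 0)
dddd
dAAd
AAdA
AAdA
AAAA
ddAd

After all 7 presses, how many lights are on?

step 0: dddd
dAAd
AAdA
AAdA
AAAA
ddAd
step 1: dddd
dAAd
AAdA
AAdd
AAdd
ddAA
step 2: ddAd
dddA
AAAA
AAdd
AAdd
ddAA
step 3: dAdA
ddAA
AAAA
AAdd
AAdd
ddAA
step 4: dAdA
ddAd
AAdd
AAdA
AAdd
ddAA
step 5: dAAd
ddAA
AAdd
AAdA
AAdd
ddAA
step 6: AdAd
AdAA
AAdd
AAdA
AAdd
ddAA
step 7: dAdd
AAAA
AAdd
AAdA
AAdd
ddAA

14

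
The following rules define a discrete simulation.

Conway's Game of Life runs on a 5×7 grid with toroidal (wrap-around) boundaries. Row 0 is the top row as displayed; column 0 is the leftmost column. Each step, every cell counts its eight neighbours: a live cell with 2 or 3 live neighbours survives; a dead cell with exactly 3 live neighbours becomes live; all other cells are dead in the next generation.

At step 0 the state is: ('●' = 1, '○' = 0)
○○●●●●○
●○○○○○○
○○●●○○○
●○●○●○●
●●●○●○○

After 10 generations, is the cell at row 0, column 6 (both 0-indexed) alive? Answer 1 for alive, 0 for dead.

t=0: ○○●●●●○
●○○○○○○
○○●●○○○
●○●○●○●
●●●○●○○
t=1: ●○●○●●●
○●○○○○○
●○●●○○●
●○○○●●●
●○○○○○○
t=2: ●○○○○●●
○○○○●○○
○○●●●○○
○○○●●●○
○○○●○○○
t=3: ○○○○●●●
○○○○●○●
○○●○○○○
○○○○○●○
○○○●○○○
t=4: ○○○●●○●
○○○●●○●
○○○○○●○
○○○○○○○
○○○○○○●
t=5: ●○○●●○●
○○○●○○●
○○○○●●○
○○○○○○○
○○○○○●○
t=6: ●○○●●○●
●○○●○○●
○○○○●●○
○○○○●●○
○○○○●●●
t=7: ○○○●○○○
●○○●○○○
○○○●○○○
○○○●○○○
●○○○○○○
t=8: ○○○○○○○
○○●●●○○
○○●●●○○
○○○○○○○
○○○○○○○
t=9: ○○○●○○○
○○●○●○○
○○●○●○○
○○○●○○○
○○○○○○○
t=10: ○○○●○○○
○○●○●○○
○○●○●○○
○○○●○○○
○○○○○○○

0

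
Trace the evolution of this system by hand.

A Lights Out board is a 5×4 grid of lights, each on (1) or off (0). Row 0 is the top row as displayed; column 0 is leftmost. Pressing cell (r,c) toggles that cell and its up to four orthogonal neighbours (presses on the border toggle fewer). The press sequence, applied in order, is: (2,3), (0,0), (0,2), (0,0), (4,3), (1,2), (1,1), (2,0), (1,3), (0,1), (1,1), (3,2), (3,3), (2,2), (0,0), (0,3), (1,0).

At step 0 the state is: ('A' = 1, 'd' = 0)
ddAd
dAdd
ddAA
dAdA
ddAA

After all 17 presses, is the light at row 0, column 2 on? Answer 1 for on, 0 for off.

0) ddAd
dAdd
ddAA
dAdA
ddAA
1) ddAd
dAdA
dddd
dAdd
ddAA
2) AAAd
AAdA
dddd
dAdd
ddAA
3) AddA
AAAA
dddd
dAdd
ddAA
4) dAdA
dAAA
dddd
dAdd
ddAA
5) dAdA
dAAA
dddd
dAdA
dddd
6) dAAA
dddd
ddAd
dAdA
dddd
7) ddAA
AAAd
dAAd
dAdA
dddd
8) ddAA
dAAd
AdAd
AAdA
dddd
9) ddAd
dAdA
AdAA
AAdA
dddd
10) AAdd
dddA
AdAA
AAdA
dddd
11) Addd
AAAA
AAAA
AAdA
dddd
12) Addd
AAAA
AAdA
AdAd
ddAd
13) Addd
AAAA
AAdd
AddA
ddAA
14) Addd
AAdA
AdAA
AdAA
ddAA
15) dAdd
dAdA
AdAA
AdAA
ddAA
16) dAAA
dAdd
AdAA
AdAA
ddAA
17) AAAA
Addd
ddAA
AdAA
ddAA

1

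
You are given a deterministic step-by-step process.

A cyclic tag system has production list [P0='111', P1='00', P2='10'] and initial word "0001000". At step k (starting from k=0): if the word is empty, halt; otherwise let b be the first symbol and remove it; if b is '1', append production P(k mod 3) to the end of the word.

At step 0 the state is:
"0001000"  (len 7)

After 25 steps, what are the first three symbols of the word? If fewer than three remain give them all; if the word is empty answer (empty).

0) "0001000"  (len 7)
1) "001000"  (len 6)
2) "01000"  (len 5)
3) "1000"  (len 4)
4) "000111"  (len 6)
5) "00111"  (len 5)
6) "0111"  (len 4)
7) "111"  (len 3)
8) "1100"  (len 4)
9) "10010"  (len 5)
10) "0010111"  (len 7)
11) "010111"  (len 6)
12) "10111"  (len 5)
13) "0111111"  (len 7)
14) "111111"  (len 6)
15) "1111110"  (len 7)
16) "111110111"  (len 9)
17) "1111011100"  (len 10)
18) "11101110010"  (len 11)
19) "1101110010111"  (len 13)
20) "10111001011100"  (len 14)
21) "011100101110010"  (len 15)
22) "11100101110010"  (len 14)
23) "110010111001000"  (len 15)
24) "1001011100100010"  (len 16)
25) "001011100100010111"  (len 18)

001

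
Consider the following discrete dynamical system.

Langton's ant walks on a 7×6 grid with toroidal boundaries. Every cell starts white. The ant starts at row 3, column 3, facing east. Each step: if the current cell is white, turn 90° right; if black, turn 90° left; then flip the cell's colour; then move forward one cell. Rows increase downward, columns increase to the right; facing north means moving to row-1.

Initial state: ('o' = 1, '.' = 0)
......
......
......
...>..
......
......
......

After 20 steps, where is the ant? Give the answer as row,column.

gen 0: ......
......
......
...>..
......
......
......
gen 1: ......
......
......
...o..
...v..
......
......
gen 2: ......
......
......
...o..
..<o..
......
......
gen 3: ......
......
......
..^o..
..oo..
......
......
gen 4: ......
......
......
..o>..
..oo..
......
......
gen 5: ......
......
...^..
..o...
..oo..
......
......
gen 6: ......
......
...o>.
..o...
..oo..
......
......
gen 7: ......
......
...oo.
..o.v.
..oo..
......
......
gen 8: ......
......
...oo.
..o<o.
..oo..
......
......
gen 9: ......
......
...^o.
..ooo.
..oo..
......
......
gen 10: ......
......
..<.o.
..ooo.
..oo..
......
......
gen 11: ......
..^...
..o.o.
..ooo.
..oo..
......
......
gen 12: ......
..o>..
..o.o.
..ooo.
..oo..
......
......
gen 13: ......
..oo..
..ovo.
..ooo.
..oo..
......
......
gen 14: ......
..oo..
..<oo.
..ooo.
..oo..
......
......
gen 15: ......
..oo..
...oo.
..voo.
..oo..
......
......
gen 16: ......
..oo..
...oo.
...>o.
..oo..
......
......
gen 17: ......
..oo..
...^o.
....o.
..oo..
......
......
gen 18: ......
..oo..
..<.o.
....o.
..oo..
......
......
gen 19: ......
..^o..
..o.o.
....o.
..oo..
......
......
gen 20: ......
.<.o..
..o.o.
....o.
..oo..
......
......

1,1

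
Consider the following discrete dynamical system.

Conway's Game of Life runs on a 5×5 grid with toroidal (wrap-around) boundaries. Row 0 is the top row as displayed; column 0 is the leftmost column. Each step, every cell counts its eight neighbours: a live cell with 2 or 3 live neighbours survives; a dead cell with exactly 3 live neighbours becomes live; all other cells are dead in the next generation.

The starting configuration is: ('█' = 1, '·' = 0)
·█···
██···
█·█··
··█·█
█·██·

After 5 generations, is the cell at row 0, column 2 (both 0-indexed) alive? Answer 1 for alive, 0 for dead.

1

gen 0: ·█···
██···
█·█··
··█·█
█·██·
gen 1: ····█
█·█··
█·███
█·█·█
█·███
gen 2: ··█··
█·█··
··█··
·····
··█··
gen 3: ··██·
··██·
·█···
·····
·····
gen 4: ··██·
·█·█·
··█··
·····
·····
gen 5: ··██·
·█·█·
··█··
·····
·····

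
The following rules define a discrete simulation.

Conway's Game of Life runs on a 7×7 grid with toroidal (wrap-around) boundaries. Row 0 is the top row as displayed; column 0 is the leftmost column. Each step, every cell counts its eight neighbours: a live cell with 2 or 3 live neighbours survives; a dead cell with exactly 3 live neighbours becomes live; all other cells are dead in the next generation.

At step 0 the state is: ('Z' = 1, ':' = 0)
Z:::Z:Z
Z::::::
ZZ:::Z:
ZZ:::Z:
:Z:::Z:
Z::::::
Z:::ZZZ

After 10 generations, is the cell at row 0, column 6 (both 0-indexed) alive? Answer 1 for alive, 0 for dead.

0) Z:::Z:Z
Z::::::
ZZ:::Z:
ZZ:::Z:
:Z:::Z:
Z::::::
Z:::ZZZ
1) :Z::Z::
:::::Z:
:::::::
::Z:ZZ:
:Z:::::
ZZ::Z::
:Z::Z::
2) ::::ZZ:
:::::::
::::ZZ:
:::::::
ZZZZZZ:
ZZZ::::
:ZZZZZ:
3) ::Z::Z:
:::::::
:::::::
:ZZ:::Z
Z::ZZ:Z
:::::::
Z::::ZZ
4) :::::Z:
:::::::
:::::::
:ZZZ:ZZ
ZZZZ:ZZ
::::Z::
:::::ZZ
5) :::::ZZ
:::::::
::Z::::
:::Z:Z:
:::::::
:ZZZZ::
::::ZZZ
6) ::::Z:Z
:::::::
:::::::
:::::::
:::::::
::ZZZ::
Z:Z:::Z
7) Z::::ZZ
:::::::
:::::::
:::::::
:::Z:::
:ZZZ:::
ZZZ:Z:Z
8) :::::Z:
::::::Z
:::::::
:::::::
:::Z:::
::::Z::
::::Z::
9) :::::Z:
:::::::
:::::::
:::::::
:::::::
:::ZZ::
::::ZZ:
10) ::::ZZ:
:::::::
:::::::
:::::::
:::::::
:::ZZZ:
:::Z:Z:

0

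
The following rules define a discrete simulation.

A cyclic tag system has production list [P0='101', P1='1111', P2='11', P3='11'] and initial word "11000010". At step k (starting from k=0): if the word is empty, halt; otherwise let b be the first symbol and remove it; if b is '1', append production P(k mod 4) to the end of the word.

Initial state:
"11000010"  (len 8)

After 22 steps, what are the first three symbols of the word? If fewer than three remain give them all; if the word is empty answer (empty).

111

t=0: "11000010"  (len 8)
t=1: "1000010101"  (len 10)
t=2: "0000101011111"  (len 13)
t=3: "000101011111"  (len 12)
t=4: "00101011111"  (len 11)
t=5: "0101011111"  (len 10)
t=6: "101011111"  (len 9)
t=7: "0101111111"  (len 10)
t=8: "101111111"  (len 9)
t=9: "01111111101"  (len 11)
t=10: "1111111101"  (len 10)
t=11: "11111110111"  (len 11)
t=12: "111111011111"  (len 12)
t=13: "11111011111101"  (len 14)
t=14: "11110111111011111"  (len 17)
t=15: "111011111101111111"  (len 18)
t=16: "1101111110111111111"  (len 19)
t=17: "101111110111111111101"  (len 21)
t=18: "011111101111111111011111"  (len 24)
t=19: "11111101111111111011111"  (len 23)
t=20: "111110111111111101111111"  (len 24)
t=21: "11110111111111101111111101"  (len 26)
t=22: "11101111111111011111111011111"  (len 29)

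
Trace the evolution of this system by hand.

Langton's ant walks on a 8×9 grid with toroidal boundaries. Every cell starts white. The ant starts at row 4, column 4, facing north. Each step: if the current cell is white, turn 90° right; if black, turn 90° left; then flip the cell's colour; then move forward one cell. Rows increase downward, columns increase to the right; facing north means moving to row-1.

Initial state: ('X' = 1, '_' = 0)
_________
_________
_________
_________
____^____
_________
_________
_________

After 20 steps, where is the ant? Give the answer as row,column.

6,2

gen 0: _________
_________
_________
_________
____^____
_________
_________
_________
gen 1: _________
_________
_________
_________
____X>___
_________
_________
_________
gen 2: _________
_________
_________
_________
____XX___
_____v___
_________
_________
gen 3: _________
_________
_________
_________
____XX___
____<X___
_________
_________
gen 4: _________
_________
_________
_________
____^X___
____XX___
_________
_________
gen 5: _________
_________
_________
_________
___<_X___
____XX___
_________
_________
gen 6: _________
_________
_________
___^_____
___X_X___
____XX___
_________
_________
gen 7: _________
_________
_________
___X>____
___X_X___
____XX___
_________
_________
gen 8: _________
_________
_________
___XX____
___XvX___
____XX___
_________
_________
gen 9: _________
_________
_________
___XX____
___<XX___
____XX___
_________
_________
gen 10: _________
_________
_________
___XX____
____XX___
___vXX___
_________
_________
gen 11: _________
_________
_________
___XX____
____XX___
__<XXX___
_________
_________
gen 12: _________
_________
_________
___XX____
__^_XX___
__XXXX___
_________
_________
gen 13: _________
_________
_________
___XX____
__X>XX___
__XXXX___
_________
_________
gen 14: _________
_________
_________
___XX____
__XXXX___
__XvXX___
_________
_________
gen 15: _________
_________
_________
___XX____
__XXXX___
__X_>X___
_________
_________
gen 16: _________
_________
_________
___XX____
__XX^X___
__X__X___
_________
_________
gen 17: _________
_________
_________
___XX____
__X<_X___
__X__X___
_________
_________
gen 18: _________
_________
_________
___XX____
__X__X___
__Xv_X___
_________
_________
gen 19: _________
_________
_________
___XX____
__X__X___
__<X_X___
_________
_________
gen 20: _________
_________
_________
___XX____
__X__X___
___X_X___
__v______
_________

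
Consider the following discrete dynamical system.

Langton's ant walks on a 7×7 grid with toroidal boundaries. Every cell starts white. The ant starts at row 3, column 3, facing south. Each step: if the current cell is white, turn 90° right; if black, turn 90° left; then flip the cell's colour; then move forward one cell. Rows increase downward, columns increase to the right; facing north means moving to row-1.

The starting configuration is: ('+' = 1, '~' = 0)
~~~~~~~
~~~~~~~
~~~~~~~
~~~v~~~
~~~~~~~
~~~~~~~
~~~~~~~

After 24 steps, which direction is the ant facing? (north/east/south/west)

0) ~~~~~~~
~~~~~~~
~~~~~~~
~~~v~~~
~~~~~~~
~~~~~~~
~~~~~~~
1) ~~~~~~~
~~~~~~~
~~~~~~~
~~<+~~~
~~~~~~~
~~~~~~~
~~~~~~~
2) ~~~~~~~
~~~~~~~
~~^~~~~
~~++~~~
~~~~~~~
~~~~~~~
~~~~~~~
3) ~~~~~~~
~~~~~~~
~~+>~~~
~~++~~~
~~~~~~~
~~~~~~~
~~~~~~~
4) ~~~~~~~
~~~~~~~
~~++~~~
~~+v~~~
~~~~~~~
~~~~~~~
~~~~~~~
5) ~~~~~~~
~~~~~~~
~~++~~~
~~+~>~~
~~~~~~~
~~~~~~~
~~~~~~~
6) ~~~~~~~
~~~~~~~
~~++~~~
~~+~+~~
~~~~v~~
~~~~~~~
~~~~~~~
7) ~~~~~~~
~~~~~~~
~~++~~~
~~+~+~~
~~~<+~~
~~~~~~~
~~~~~~~
8) ~~~~~~~
~~~~~~~
~~++~~~
~~+^+~~
~~~++~~
~~~~~~~
~~~~~~~
9) ~~~~~~~
~~~~~~~
~~++~~~
~~++>~~
~~~++~~
~~~~~~~
~~~~~~~
10) ~~~~~~~
~~~~~~~
~~++^~~
~~++~~~
~~~++~~
~~~~~~~
~~~~~~~
11) ~~~~~~~
~~~~~~~
~~+++>~
~~++~~~
~~~++~~
~~~~~~~
~~~~~~~
12) ~~~~~~~
~~~~~~~
~~++++~
~~++~v~
~~~++~~
~~~~~~~
~~~~~~~
13) ~~~~~~~
~~~~~~~
~~++++~
~~++<+~
~~~++~~
~~~~~~~
~~~~~~~
14) ~~~~~~~
~~~~~~~
~~++^+~
~~++++~
~~~++~~
~~~~~~~
~~~~~~~
15) ~~~~~~~
~~~~~~~
~~+<~+~
~~++++~
~~~++~~
~~~~~~~
~~~~~~~
16) ~~~~~~~
~~~~~~~
~~+~~+~
~~+v++~
~~~++~~
~~~~~~~
~~~~~~~
17) ~~~~~~~
~~~~~~~
~~+~~+~
~~+~>+~
~~~++~~
~~~~~~~
~~~~~~~
18) ~~~~~~~
~~~~~~~
~~+~^+~
~~+~~+~
~~~++~~
~~~~~~~
~~~~~~~
19) ~~~~~~~
~~~~~~~
~~+~+>~
~~+~~+~
~~~++~~
~~~~~~~
~~~~~~~
20) ~~~~~~~
~~~~~^~
~~+~+~~
~~+~~+~
~~~++~~
~~~~~~~
~~~~~~~
21) ~~~~~~~
~~~~~+>
~~+~+~~
~~+~~+~
~~~++~~
~~~~~~~
~~~~~~~
22) ~~~~~~~
~~~~~++
~~+~+~v
~~+~~+~
~~~++~~
~~~~~~~
~~~~~~~
23) ~~~~~~~
~~~~~++
~~+~+<+
~~+~~+~
~~~++~~
~~~~~~~
~~~~~~~
24) ~~~~~~~
~~~~~^+
~~+~+++
~~+~~+~
~~~++~~
~~~~~~~
~~~~~~~

north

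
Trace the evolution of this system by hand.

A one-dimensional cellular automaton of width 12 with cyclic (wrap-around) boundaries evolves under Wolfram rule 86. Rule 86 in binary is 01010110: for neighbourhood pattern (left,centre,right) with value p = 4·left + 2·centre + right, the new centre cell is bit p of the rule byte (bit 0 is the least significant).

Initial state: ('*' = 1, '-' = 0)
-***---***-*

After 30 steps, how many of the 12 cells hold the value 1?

[0] -***---***-*
[1] ---**-*--*-*
[2] *-*-*-****-*
[3] *-*-*----*--
[4] *-*-**--****
[5] *-*--***----
[6] *-***--**--*
[7] *---***-***-
[8] **-*--*---*-
[9] -*-*****-**-
[10] **-----*--**
[11] -**---****--
[12] *-**-*---**-
[13] *--*-**-*-*-
[14] ****--*-*-*-
[15] ---****-*-*-
[16] --*---*-*-**
[17] ****-**-*--*
[18] ---*--*-***-
[19] --*****---**
[20] **----**-*-*
[21] -**--*-*-*--
[22] *-****-*-**-
[23] *----*-*--*-
[24] **--**-****-
[25] -***-*----*-
[26] *--*-**--***
[27] ****--***---
[28] ---***--**-*
[29] *-*--***-*-*
[30] *-***--*-*--

6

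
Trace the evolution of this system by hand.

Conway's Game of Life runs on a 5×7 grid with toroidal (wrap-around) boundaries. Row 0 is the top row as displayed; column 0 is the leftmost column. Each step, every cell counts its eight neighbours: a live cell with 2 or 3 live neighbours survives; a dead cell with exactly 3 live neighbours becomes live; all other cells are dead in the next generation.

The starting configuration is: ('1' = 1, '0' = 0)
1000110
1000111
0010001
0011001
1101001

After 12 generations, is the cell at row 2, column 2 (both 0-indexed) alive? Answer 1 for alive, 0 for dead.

0

gen 0: 1000110
1000111
0010001
0011001
1101001
gen 1: 0001000
1101100
0110100
0001011
0101000
gen 2: 1101000
1100100
0100001
1101010
0001000
gen 3: 1101100
0000001
0000111
1100101
0001001
gen 4: 1011111
0001001
0000100
0001100
0001001
gen 5: 1010000
1010001
0000110
0001110
1000001
gen 6: 0000000
1001011
0000000
0001000
1101111
gen 7: 0111000
0000001
0000101
1011011
1011111
gen 8: 0100000
1011010
0001100
0010000
0000000
gen 9: 0110000
0111000
0100100
0001000
0000000
gen 10: 0101000
1001000
0100100
0000000
0010000
gen 11: 0101000
1101100
0000000
0000000
0010000
gen 12: 1101100
1101100
0000000
0000000
0010000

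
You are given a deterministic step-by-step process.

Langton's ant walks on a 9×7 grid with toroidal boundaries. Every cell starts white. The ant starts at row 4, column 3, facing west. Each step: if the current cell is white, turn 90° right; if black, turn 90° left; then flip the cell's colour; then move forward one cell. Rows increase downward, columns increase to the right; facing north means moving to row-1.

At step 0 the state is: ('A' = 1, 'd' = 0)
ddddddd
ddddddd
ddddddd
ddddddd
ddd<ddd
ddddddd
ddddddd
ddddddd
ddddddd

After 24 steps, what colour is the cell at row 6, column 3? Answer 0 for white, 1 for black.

[0] ddddddd
ddddddd
ddddddd
ddddddd
ddd<ddd
ddddddd
ddddddd
ddddddd
ddddddd
[1] ddddddd
ddddddd
ddddddd
ddd^ddd
dddAddd
ddddddd
ddddddd
ddddddd
ddddddd
[2] ddddddd
ddddddd
ddddddd
dddA>dd
dddAddd
ddddddd
ddddddd
ddddddd
ddddddd
[3] ddddddd
ddddddd
ddddddd
dddAAdd
dddAvdd
ddddddd
ddddddd
ddddddd
ddddddd
[4] ddddddd
ddddddd
ddddddd
dddAAdd
ddd<Add
ddddddd
ddddddd
ddddddd
ddddddd
[5] ddddddd
ddddddd
ddddddd
dddAAdd
ddddAdd
dddvddd
ddddddd
ddddddd
ddddddd
[6] ddddddd
ddddddd
ddddddd
dddAAdd
ddddAdd
dd<Addd
ddddddd
ddddddd
ddddddd
[7] ddddddd
ddddddd
ddddddd
dddAAdd
dd^dAdd
ddAAddd
ddddddd
ddddddd
ddddddd
[8] ddddddd
ddddddd
ddddddd
dddAAdd
ddA>Add
ddAAddd
ddddddd
ddddddd
ddddddd
[9] ddddddd
ddddddd
ddddddd
dddAAdd
ddAAAdd
ddAvddd
ddddddd
ddddddd
ddddddd
[10] ddddddd
ddddddd
ddddddd
dddAAdd
ddAAAdd
ddAd>dd
ddddddd
ddddddd
ddddddd
[11] ddddddd
ddddddd
ddddddd
dddAAdd
ddAAAdd
ddAdAdd
ddddvdd
ddddddd
ddddddd
[12] ddddddd
ddddddd
ddddddd
dddAAdd
ddAAAdd
ddAdAdd
ddd<Add
ddddddd
ddddddd
[13] ddddddd
ddddddd
ddddddd
dddAAdd
ddAAAdd
ddA^Add
dddAAdd
ddddddd
ddddddd
[14] ddddddd
ddddddd
ddddddd
dddAAdd
ddAAAdd
ddAA>dd
dddAAdd
ddddddd
ddddddd
[15] ddddddd
ddddddd
ddddddd
dddAAdd
ddAA^dd
ddAAddd
dddAAdd
ddddddd
ddddddd
[16] ddddddd
ddddddd
ddddddd
dddAAdd
ddA<ddd
ddAAddd
dddAAdd
ddddddd
ddddddd
[17] ddddddd
ddddddd
ddddddd
dddAAdd
ddAdddd
ddAvddd
dddAAdd
ddddddd
ddddddd
[18] ddddddd
ddddddd
ddddddd
dddAAdd
ddAdddd
ddAd>dd
dddAAdd
ddddddd
ddddddd
[19] ddddddd
ddddddd
ddddddd
dddAAdd
ddAdddd
ddAdAdd
dddAvdd
ddddddd
ddddddd
[20] ddddddd
ddddddd
ddddddd
dddAAdd
ddAdddd
ddAdAdd
dddAd>d
ddddddd
ddddddd
[21] ddddddd
ddddddd
ddddddd
dddAAdd
ddAdddd
ddAdAdd
dddAdAd
dddddvd
ddddddd
[22] ddddddd
ddddddd
ddddddd
dddAAdd
ddAdddd
ddAdAdd
dddAdAd
dddd<Ad
ddddddd
[23] ddddddd
ddddddd
ddddddd
dddAAdd
ddAdddd
ddAdAdd
dddA^Ad
ddddAAd
ddddddd
[24] ddddddd
ddddddd
ddddddd
dddAAdd
ddAdddd
ddAdAdd
dddAA>d
ddddAAd
ddddddd

1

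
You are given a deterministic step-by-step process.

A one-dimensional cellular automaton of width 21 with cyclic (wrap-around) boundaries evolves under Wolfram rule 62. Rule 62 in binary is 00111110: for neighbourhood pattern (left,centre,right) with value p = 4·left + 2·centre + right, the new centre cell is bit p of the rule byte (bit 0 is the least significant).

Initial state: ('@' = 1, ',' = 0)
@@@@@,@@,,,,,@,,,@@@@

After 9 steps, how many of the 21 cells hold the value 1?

13

[0] @@@@@,@@,,,,,@,,,@@@@
[1] ,,,,,@@,@,,,@@@,@@,,,
[2] ,,,,@@,@@@,@@,,@@,@,,
[3] ,,,@@,@@,,@@,@@@,@@@,
[4] ,,@@,@@,@@@,@@,,@@,,@
[5] @@@,@@,@@,,@@,@@@,@@@
[6] ,,,@@,@@,@@@,@@,,@@,,
[7] ,,@@,@@,@@,,@@,@@@,@,
[8] ,@@,@@,@@,@@@,@@,,@@@
[9] @@,@@,@@,@@,,@@,@@@,,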